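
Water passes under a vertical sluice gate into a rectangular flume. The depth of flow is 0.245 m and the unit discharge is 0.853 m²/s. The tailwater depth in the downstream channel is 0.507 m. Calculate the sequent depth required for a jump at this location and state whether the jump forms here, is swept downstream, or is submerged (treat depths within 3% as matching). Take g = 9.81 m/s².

y₂ = 0.665 m; the jump is swept downstream

V₁ = q/y₁ = 0.853/0.245 = 3.48 m/s. Fr₁ = V₁/√(g·y₁) = 3.48/√(9.81×0.245) = 2.25.
By Bélanger, y₂/y₁ = ½[√(1 + 8Fr₁²) − 1] = ½[√41.35 − 1] = 2.72.
y₂ = 2.72 × 0.245 = 0.665 m.
Tailwater y_tw = 0.507 m: y_tw < y₂, so the jump is swept downstream.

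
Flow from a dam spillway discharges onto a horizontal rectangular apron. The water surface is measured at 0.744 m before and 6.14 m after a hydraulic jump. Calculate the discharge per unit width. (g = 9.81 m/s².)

q = 12.4 m²/s

For a rectangular channel the momentum equation gives q² = ½·g·y₁·y₂·(y₁ + y₂) = ½×9.81×0.744×6.14×6.88 = 154.
q = √154 = 12.4 m²/s.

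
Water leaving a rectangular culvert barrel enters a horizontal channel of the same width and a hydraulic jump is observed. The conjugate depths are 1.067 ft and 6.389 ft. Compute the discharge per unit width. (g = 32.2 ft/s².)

For a rectangular channel the momentum equation gives q² = ½·g·y₁·y₂·(y₁ + y₂) = ½×32.2×1.067×6.389×7.456 = 818.3.
q = √818.3 = 28.61 ft²/s.

q = 28.61 ft²/s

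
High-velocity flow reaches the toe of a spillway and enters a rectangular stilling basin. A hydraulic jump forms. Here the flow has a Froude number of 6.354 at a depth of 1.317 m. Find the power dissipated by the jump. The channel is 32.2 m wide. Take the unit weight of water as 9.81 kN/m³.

Fr₁ = 6.354 (given).
By Bélanger, y₂/y₁ = ½[√(1 + 8Fr₁²) − 1] = ½[√323.99 − 1] = 8.500.
y₂ = 8.500 × 1.317 = 11.19 m.
V₁ = Fr₁·√(g·y₁) = 6.354×√(9.81×1.317) = 22.84 m/s; q = V₁·y₁ = 30.08 m²/s. V₂ = q/y₂ = 30.08/11.19 = 2.687 m/s. E₁ = y₁ + V₁²/2g = 27.90 m; E₂ = y₂ + V₂²/2g = 11.56 m. ΔE = E₁ − E₂ = 16.34 m.
Q = q·b = 30.08 × 32.2 = 968.5 m³/s. P = γ·Q·ΔE = 9.81 × 968.5 × 16.34 = 155258 kW.

P = 155258 kW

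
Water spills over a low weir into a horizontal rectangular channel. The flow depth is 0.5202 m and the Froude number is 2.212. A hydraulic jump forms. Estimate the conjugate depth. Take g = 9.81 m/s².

Fr₁ = 2.212 (given).
Bélanger equation: y₂/y₁ = ½[√(1 + 8Fr₁²) − 1] = ½[√40.144 − 1] = 2.668.
y₂ = 2.668 × 0.5202 = 1.388 m.

y₂ = 1.388 m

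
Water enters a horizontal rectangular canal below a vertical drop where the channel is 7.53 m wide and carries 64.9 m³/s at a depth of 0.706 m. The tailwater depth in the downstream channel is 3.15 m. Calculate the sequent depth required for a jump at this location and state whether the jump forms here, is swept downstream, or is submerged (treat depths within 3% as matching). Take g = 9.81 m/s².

q = Q/b = 64.9/7.53 = 8.62 m²/s; V₁ = q/y₁ = 12.2 m/s. Fr₁ = V₁/√(g·y₁) = 4.64.
Sequent-depth ratio: y₂/y₁ = ½[√(1 + 8Fr₁²) − 1] = ½[√173.1 − 1] = 6.08.
y₂ = 6.08 × 0.706 = 4.29 m.
Tailwater y_tw = 3.15 m: y_tw < y₂, so the jump is swept downstream.

y₂ = 4.29 m; the jump is swept downstream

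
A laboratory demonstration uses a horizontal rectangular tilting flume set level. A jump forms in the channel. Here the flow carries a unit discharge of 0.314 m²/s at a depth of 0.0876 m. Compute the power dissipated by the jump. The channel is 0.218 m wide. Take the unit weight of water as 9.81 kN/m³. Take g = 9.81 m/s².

V₁ = q/y₁ = 0.314/0.0876 = 3.58 m/s. Fr₁ = V₁/√(g·y₁) = 3.58/√(9.81×0.0876) = 3.87.
Sequent-depth ratio: y₂/y₁ = ½[√(1 + 8Fr₁²) − 1] = ½[√120.6 − 1] = 4.99.
y₂ = 4.99 × 0.0876 = 0.437 m.
Head loss: ΔE = (y₂ − y₁)³/(4y₁y₂) = (0.437 − 0.0876)³/(4×0.0876×0.437) = 0.0427/0.153 = 0.279 m.
Q = q·b = 0.314 × 0.218 = 0.0685 m³/s. P = γ·Q·ΔE = 9.81 × 0.0685 × 0.279 = 0.187 kW.

P = 0.187 kW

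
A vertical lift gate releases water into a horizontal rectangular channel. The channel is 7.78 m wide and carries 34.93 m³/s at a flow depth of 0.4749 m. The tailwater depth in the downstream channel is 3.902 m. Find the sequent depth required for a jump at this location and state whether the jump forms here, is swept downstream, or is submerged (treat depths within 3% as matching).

y₂ = 2.714 m; the jump is submerged

q = Q/b = 34.93/7.78 = 4.490 m²/s; V₁ = q/y₁ = 9.454 m/s. Fr₁ = V₁/√(g·y₁) = 4.380.
By Bélanger, y₂/y₁ = ½[√(1 + 8Fr₁²) − 1] = ½[√154.48 − 1] = 5.715.
y₂ = 5.715 × 0.4749 = 2.714 m.
Tailwater y_tw = 3.902 m: y_tw > y₂, so the jump is submerged.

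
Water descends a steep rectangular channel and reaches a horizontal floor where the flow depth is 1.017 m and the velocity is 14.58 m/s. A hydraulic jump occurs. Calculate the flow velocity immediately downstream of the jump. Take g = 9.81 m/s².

V₂ = 2.411 m/s

Fr₁ = V₁/√(g·y₁) = 14.58/√(9.81×1.017) = 4.616.
Bélanger equation: y₂/y₁ = ½[√(1 + 8Fr₁²) − 1] = ½[√171.46 − 1] = 6.047.
y₂ = 6.047 × 1.017 = 6.150 m.
q = V₁·y₁ = 14.58 × 1.017 = 14.83 m²/s.
V₂ = q/y₂ = 14.83/6.150 = 2.411 m/s.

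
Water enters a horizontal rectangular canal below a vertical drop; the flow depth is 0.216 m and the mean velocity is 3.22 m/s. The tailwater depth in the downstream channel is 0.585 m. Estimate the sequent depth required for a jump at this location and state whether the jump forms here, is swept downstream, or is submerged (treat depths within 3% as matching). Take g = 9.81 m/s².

y₂ = 0.576 m; the jump forms here

Fr₁ = V₁/√(g·y₁) = 3.22/√(9.81×0.216) = 2.21.
Bélanger equation: y₂/y₁ = ½[√(1 + 8Fr₁²) − 1] = ½[√40.15 − 1] = 2.67.
y₂ = 2.67 × 0.216 = 0.576 m.
Tailwater y_tw = 0.585 m: y_tw ≈ y₂, so the jump forms here.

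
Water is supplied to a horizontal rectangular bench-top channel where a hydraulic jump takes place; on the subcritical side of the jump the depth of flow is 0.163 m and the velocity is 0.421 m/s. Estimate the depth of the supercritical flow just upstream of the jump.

Fr₂ = V₂/√(g·y₂) = 0.421/√(9.81×0.163) = 0.333.
The Bélanger relation is symmetric: y₁/y₂ = ½[√(1 + 8Fr₂²) − 1] = ½[√1.887 − 1] = 0.187.
y₁ = 0.187 × 0.163 = 0.0304 m.

y₁ = 0.0304 m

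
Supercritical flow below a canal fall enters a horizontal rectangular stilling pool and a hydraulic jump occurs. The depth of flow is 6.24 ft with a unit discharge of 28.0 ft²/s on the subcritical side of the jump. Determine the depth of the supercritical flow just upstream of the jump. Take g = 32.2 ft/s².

V₂ = q/y₂ = 28.0/6.24 = 4.49 ft/s; Fr₂ = V₂/√(g·y₂) = 0.317.
Since the conjugate-depth ratio holds either way, y₁/y₂ = ½[√(1 + 8Fr₂²) − 1] = ½[√1.802 − 1] = 0.171.
y₁ = 0.171 × 6.24 = 1.07 ft.

y₁ = 1.07 ft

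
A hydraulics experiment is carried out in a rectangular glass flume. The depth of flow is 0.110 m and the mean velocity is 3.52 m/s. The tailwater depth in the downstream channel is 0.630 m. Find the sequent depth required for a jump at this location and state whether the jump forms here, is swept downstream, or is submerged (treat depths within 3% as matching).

y₂ = 0.475 m; the jump is submerged

Fr₁ = V₁/√(g·y₁) = 3.52/√(9.81×0.110) = 3.39.
Conjugate-depth relation: y₂/y₁ = ½[√(1 + 8Fr₁²) − 1] = ½[√92.86 − 1] = 4.32.
y₂ = 4.32 × 0.110 = 0.475 m.
Tailwater y_tw = 0.630 m: y_tw > y₂, so the jump is submerged.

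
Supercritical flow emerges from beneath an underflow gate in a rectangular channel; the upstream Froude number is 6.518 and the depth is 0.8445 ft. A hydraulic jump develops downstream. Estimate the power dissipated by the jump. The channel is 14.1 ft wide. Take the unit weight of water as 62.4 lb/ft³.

Fr₁ = 6.518 (given).
By Bélanger, y₂/y₁ = ½[√(1 + 8Fr₁²) − 1] = ½[√340.87 − 1] = 8.731.
y₂ = 8.731 × 0.8445 = 7.374 ft.
Head loss: ΔE = (y₂ − y₁)³/(4y₁y₂) = (7.374 − 0.8445)³/(4×0.8445×7.374) = 278.3/24.91 = 11.17 ft.
V₁ = Fr₁·√(g·y₁) = 6.518×√(32.2×0.8445) = 33.99 ft/s; q = V₁·y₁ = 28.70 ft²/s. Q = q·b = 28.70 × 14.1 = 404.7 cfs. P = γ·Q·ΔE/550 = 62.4 × 404.7 × 11.17 / 550 = 513.1 hp.

P = 513.1 hp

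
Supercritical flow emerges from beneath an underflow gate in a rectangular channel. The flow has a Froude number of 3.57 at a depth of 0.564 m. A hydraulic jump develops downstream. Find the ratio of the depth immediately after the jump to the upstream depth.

y₂/y₁ = 4.57

Fr₁ = 3.57 (given).
Conjugate-depth relation: y₂/y₁ = ½[√(1 + 8Fr₁²) − 1] = ½[√103.0 − 1] = 4.57.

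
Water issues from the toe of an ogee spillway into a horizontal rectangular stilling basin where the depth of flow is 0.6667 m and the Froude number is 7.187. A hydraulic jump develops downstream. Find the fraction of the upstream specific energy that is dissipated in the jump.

Fr₁ = 7.187 (given).
Bélanger equation: y₂/y₁ = ½[√(1 + 8Fr₁²) − 1] = ½[√414.22 − 1] = 9.676.
y₂ = 9.676 × 0.6667 = 6.451 m.
E₁ = y₁(1 + Fr₁²/2) = 0.6667×(1 + 7.187²/2) = 17.89 m. ΔE = (y₂ − y₁)³/(4y₁y₂) = 11.25 m. ΔE/E₁ = 11.25/17.89 = 0.629.

ΔE/E₁ = 0.629 (62.9%)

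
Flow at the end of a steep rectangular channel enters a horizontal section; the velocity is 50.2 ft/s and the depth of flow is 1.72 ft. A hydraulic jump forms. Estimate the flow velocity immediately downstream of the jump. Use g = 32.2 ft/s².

V₂ = 5.55 ft/s

Fr₁ = V₁/√(g·y₁) = 50.2/√(32.2×1.72) = 6.75.
Sequent-depth ratio: y₂/y₁ = ½[√(1 + 8Fr₁²) − 1] = ½[√365.0 − 1] = 9.05.
y₂ = 9.05 × 1.72 = 15.6 ft.
q = V₁·y₁ = 50.2 × 1.72 = 86.3 ft²/s.
V₂ = q/y₂ = 86.3/15.6 = 5.55 ft/s.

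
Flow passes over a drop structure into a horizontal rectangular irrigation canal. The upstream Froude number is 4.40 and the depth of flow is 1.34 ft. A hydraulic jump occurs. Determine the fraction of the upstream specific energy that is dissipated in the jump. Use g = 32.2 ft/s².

ΔE/E₁ = 0.435 (43.5%)

Fr₁ = 4.40 (given).
Sequent-depth ratio: y₂/y₁ = ½[√(1 + 8Fr₁²) − 1] = ½[√155.9 − 1] = 5.74.
y₂ = 5.74 × 1.34 = 7.70 ft.
E₁ = y₁(1 + Fr₁²/2) = 1.34×(1 + 4.40²/2) = 14.3 ft. ΔE = (y₂ − y₁)³/(4y₁y₂) = 6.22 ft. ΔE/E₁ = 6.22/14.3 = 0.435.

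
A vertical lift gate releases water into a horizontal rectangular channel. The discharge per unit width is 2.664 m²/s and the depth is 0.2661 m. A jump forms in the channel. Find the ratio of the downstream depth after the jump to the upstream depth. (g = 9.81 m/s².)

V₁ = q/y₁ = 2.664/0.2661 = 10.01 m/s. Fr₁ = V₁/√(g·y₁) = 10.01/√(9.81×0.2661) = 6.196.
Conjugate-depth relation: y₂/y₁ = ½[√(1 + 8Fr₁²) − 1] = ½[√308.15 − 1] = 8.277.

y₂/y₁ = 8.277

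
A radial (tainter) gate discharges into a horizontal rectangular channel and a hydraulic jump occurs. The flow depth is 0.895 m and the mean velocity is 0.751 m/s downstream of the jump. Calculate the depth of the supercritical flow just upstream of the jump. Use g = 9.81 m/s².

y₁ = 0.103 m

Fr₂ = V₂/√(g·y₂) = 0.751/√(9.81×0.895) = 0.253.
Applying the sequent-depth relation in reverse, y₁/y₂ = ½[√(1 + 8Fr₂²) − 1] = ½[√1.514 − 1] = 0.115.
y₁ = 0.115 × 0.895 = 0.103 m.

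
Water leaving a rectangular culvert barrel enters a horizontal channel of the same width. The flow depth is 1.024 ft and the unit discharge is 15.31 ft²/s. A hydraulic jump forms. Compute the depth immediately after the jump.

y₂ = 3.293 ft

V₁ = q/y₁ = 15.31/1.024 = 14.95 ft/s. Fr₁ = V₁/√(g·y₁) = 14.95/√(32.2×1.024) = 2.604.
By Bélanger, y₂/y₁ = ½[√(1 + 8Fr₁²) − 1] = ½[√55.236 − 1] = 3.216.
y₂ = 3.216 × 1.024 = 3.293 ft.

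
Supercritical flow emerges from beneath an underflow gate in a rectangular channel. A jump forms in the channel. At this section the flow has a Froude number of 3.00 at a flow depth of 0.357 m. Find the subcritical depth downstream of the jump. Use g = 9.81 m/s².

Fr₁ = 3.00 (given).
Conjugate-depth relation: y₂/y₁ = ½[√(1 + 8Fr₁²) − 1] = ½[√73.00 − 1] = 3.77.
y₂ = 3.77 × 0.357 = 1.35 m.

y₂ = 1.35 m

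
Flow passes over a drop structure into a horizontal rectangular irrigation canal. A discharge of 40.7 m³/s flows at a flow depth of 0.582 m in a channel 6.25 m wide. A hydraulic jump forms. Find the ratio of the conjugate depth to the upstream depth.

y₂/y₁ = 6.14

q = Q/b = 40.7/6.25 = 6.51 m²/s; V₁ = q/y₁ = 11.2 m/s. Fr₁ = V₁/√(g·y₁) = 4.68.
By Bélanger, y₂/y₁ = ½[√(1 + 8Fr₁²) − 1] = ½[√176.4 − 1] = 6.14.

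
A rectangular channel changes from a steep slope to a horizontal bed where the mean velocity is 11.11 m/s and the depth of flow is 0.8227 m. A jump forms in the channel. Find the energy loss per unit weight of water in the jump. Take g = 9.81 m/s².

ΔE = 2.710 m

Fr₁ = V₁/√(g·y₁) = 11.11/√(9.81×0.8227) = 3.911.
By Bélanger, y₂/y₁ = ½[√(1 + 8Fr₁²) − 1] = ½[√123.35 − 1] = 5.053.
y₂ = 5.053 × 0.8227 = 4.157 m.
q = V₁·y₁ = 11.11 × 0.8227 = 9.140 m²/s. V₂ = q/y₂ = 9.140/4.157 = 2.199 m/s. E₁ = y₁ + V₁²/2g = 7.114 m; E₂ = y₂ + V₂²/2g = 4.404 m. ΔE = E₁ − E₂ = 2.710 m.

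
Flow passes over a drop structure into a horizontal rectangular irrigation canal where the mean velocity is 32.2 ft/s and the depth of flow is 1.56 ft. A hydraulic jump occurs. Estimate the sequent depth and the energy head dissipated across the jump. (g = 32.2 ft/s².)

Fr₁ = V₁/√(g·y₁) = 32.2/√(32.2×1.56) = 4.54.
By Bélanger, y₂/y₁ = ½[√(1 + 8Fr₁²) − 1] = ½[√166.1 − 1] = 5.94.
y₂ = 5.94 × 1.56 = 9.27 ft.
Head loss: ΔE = (y₂ − y₁)³/(4y₁y₂) = (9.27 − 1.56)³/(4×1.56×9.27) = 459/57.9 = 7.93 ft.

y₂ = 9.27 ft; ΔE = 7.93 ft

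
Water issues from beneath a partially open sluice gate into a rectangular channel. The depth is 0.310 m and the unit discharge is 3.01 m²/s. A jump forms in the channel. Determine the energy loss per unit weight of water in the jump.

ΔE = 2.74 m

V₁ = q/y₁ = 3.01/0.310 = 9.71 m/s. Fr₁ = V₁/√(g·y₁) = 9.71/√(9.81×0.310) = 5.57.
From the momentum equation for a rectangular channel, y₂/y₁ = ½[√(1 + 8Fr₁²) − 1] = ½[√249.0 − 1] = 7.39.
y₂ = 7.39 × 0.310 = 2.29 m.
Head loss: ΔE = (y₂ − y₁)³/(4y₁y₂) = (2.29 − 0.310)³/(4×0.310×2.29) = 7.77/2.84 = 2.74 m.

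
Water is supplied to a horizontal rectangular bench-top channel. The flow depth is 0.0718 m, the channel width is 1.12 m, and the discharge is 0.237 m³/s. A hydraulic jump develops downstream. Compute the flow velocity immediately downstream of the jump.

q = Q/b = 0.237/1.12 = 0.212 m²/s; V₁ = q/y₁ = 2.95 m/s. Fr₁ = V₁/√(g·y₁) = 3.51.
Bélanger equation: y₂/y₁ = ½[√(1 + 8Fr₁²) − 1] = ½[√99.65 − 1] = 4.49.
y₂ = 4.49 × 0.0718 = 0.322 m.
V₂ = q/y₂ = 0.212/0.322 = 0.656 m/s.

V₂ = 0.656 m/s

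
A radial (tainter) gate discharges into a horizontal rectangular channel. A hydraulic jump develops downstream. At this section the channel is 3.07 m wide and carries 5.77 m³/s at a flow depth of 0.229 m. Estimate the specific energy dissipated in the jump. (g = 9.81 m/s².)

q = Q/b = 5.77/3.07 = 1.88 m²/s; V₁ = q/y₁ = 8.21 m/s. Fr₁ = V₁/√(g·y₁) = 5.48.
From the momentum equation for a rectangular channel, y₂/y₁ = ½[√(1 + 8Fr₁²) − 1] = ½[√240.9 − 1] = 7.26.
y₂ = 7.26 × 0.229 = 1.66 m.
V₂ = q/y₂ = 1.88/1.66 = 1.13 m/s. E₁ = y₁ + V₁²/2g = 3.66 m; E₂ = y₂ + V₂²/2g = 1.73 m. ΔE = E₁ − E₂ = 1.93 m.

ΔE = 1.93 m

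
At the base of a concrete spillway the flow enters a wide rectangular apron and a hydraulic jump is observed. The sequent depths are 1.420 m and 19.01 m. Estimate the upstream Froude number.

Fr₁ = 9.813

For a rectangular channel the momentum equation gives q² = ½·g·y₁·y₂·(y₁ + y₂) = ½×9.81×1.420×19.01×20.43 = 2705.
q = √2705 = 52.01 m²/s.
V₁ = q/y₁ = 36.63 m/s; Fr₁ = V₁/√(g·y₁) = 9.813.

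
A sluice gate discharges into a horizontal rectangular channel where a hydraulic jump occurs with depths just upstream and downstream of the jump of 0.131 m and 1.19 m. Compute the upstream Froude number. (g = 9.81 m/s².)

For a rectangular channel the momentum equation gives q² = ½·g·y₁·y₂·(y₁ + y₂) = ½×9.81×0.131×1.19×1.32 = 1.01.
q = √1.01 = 1.01 m²/s.
V₁ = q/y₁ = 7.67 m/s; Fr₁ = V₁/√(g·y₁) = 6.77.

Fr₁ = 6.77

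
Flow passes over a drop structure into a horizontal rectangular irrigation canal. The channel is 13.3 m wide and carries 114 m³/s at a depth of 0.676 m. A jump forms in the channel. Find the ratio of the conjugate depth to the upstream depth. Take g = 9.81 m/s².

q = Q/b = 114/13.3 = 8.57 m²/s; V₁ = q/y₁ = 12.7 m/s. Fr₁ = V₁/√(g·y₁) = 4.92.
By Bélanger, y₂/y₁ = ½[√(1 + 8Fr₁²) − 1] = ½[√194.9 − 1] = 6.48.

y₂/y₁ = 6.48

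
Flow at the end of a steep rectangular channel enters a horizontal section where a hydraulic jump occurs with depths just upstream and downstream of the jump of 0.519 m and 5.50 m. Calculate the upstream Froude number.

For a rectangular channel the momentum equation gives q² = ½·g·y₁·y₂·(y₁ + y₂) = ½×9.81×0.519×5.50×6.02 = 84.3.
q = √84.3 = 9.18 m²/s.
V₁ = q/y₁ = 17.7 m/s; Fr₁ = V₁/√(g·y₁) = 7.84.

Fr₁ = 7.84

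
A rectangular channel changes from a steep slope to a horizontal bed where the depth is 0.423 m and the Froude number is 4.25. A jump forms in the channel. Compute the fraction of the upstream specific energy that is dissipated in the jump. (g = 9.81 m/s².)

ΔE/E₁ = 0.419 (41.9%)

Fr₁ = 4.25 (given).
Conjugate-depth relation: y₂/y₁ = ½[√(1 + 8Fr₁²) − 1] = ½[√145.5 − 1] = 5.53.
y₂ = 5.53 × 0.423 = 2.34 m.
E₁ = y₁(1 + Fr₁²/2) = 0.423×(1 + 4.25²/2) = 4.24 m. ΔE = (y₂ − y₁)³/(4y₁y₂) = 1.78 m. ΔE/E₁ = 1.78/4.24 = 0.419.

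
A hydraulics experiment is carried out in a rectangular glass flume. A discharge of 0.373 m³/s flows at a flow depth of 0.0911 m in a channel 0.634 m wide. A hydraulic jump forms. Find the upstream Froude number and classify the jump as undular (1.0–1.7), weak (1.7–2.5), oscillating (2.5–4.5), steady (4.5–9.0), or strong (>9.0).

q = Q/b = 0.373/0.634 = 0.588 m²/s; V₁ = q/y₁ = 6.46 m/s. Fr₁ = V₁/√(g·y₁) = 6.83.
Fr₁ = 6.83 lies in the steady range.

Fr₁ = 6.83; steady jump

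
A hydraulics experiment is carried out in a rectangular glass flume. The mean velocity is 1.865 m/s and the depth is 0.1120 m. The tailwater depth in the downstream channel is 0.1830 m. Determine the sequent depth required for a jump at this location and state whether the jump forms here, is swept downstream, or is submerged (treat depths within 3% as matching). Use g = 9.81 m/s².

y₂ = 0.2313 m; the jump is swept downstream

Fr₁ = V₁/√(g·y₁) = 1.865/√(9.81×0.1120) = 1.779.
Sequent-depth ratio: y₂/y₁ = ½[√(1 + 8Fr₁²) − 1] = ½[√26.326 − 1] = 2.065.
y₂ = 2.065 × 0.1120 = 0.2313 m.
Tailwater y_tw = 0.1830 m: y_tw < y₂, so the jump is swept downstream.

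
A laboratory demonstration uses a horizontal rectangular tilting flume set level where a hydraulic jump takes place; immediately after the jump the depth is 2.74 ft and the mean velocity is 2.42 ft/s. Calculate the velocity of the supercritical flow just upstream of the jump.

Fr₂ = V₂/√(g·y₂) = 2.42/√(32.2×2.74) = 0.258.
Applying the sequent-depth relation in reverse, y₁/y₂ = ½[√(1 + 8Fr₂²) − 1] = ½[√1.531 − 1] = 0.119.
y₁ = 0.119 × 2.74 = 0.325 ft.
V₁ = q/y₁ = 6.63/0.325 = 20.4 ft/s.

V₁ = 20.4 ft/s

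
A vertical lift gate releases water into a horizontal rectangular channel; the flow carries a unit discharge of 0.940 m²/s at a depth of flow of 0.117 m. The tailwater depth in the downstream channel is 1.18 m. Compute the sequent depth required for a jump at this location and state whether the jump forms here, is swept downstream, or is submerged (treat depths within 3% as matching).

V₁ = q/y₁ = 0.940/0.117 = 8.03 m/s. Fr₁ = V₁/√(g·y₁) = 8.03/√(9.81×0.117) = 7.50.
From the momentum equation for a rectangular channel, y₂/y₁ = ½[√(1 + 8Fr₁²) − 1] = ½[√450.9 − 1] = 10.1.
y₂ = 10.1 × 0.117 = 1.18 m.
Tailwater y_tw = 1.18 m: y_tw ≈ y₂, so the jump forms here.

y₂ = 1.18 m; the jump forms here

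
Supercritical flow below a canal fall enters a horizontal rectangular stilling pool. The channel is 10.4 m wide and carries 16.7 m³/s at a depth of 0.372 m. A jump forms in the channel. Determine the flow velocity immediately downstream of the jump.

q = Q/b = 16.7/10.4 = 1.61 m²/s; V₁ = q/y₁ = 4.32 m/s. Fr₁ = V₁/√(g·y₁) = 2.26.
From the momentum equation for a rectangular channel, y₂/y₁ = ½[√(1 + 8Fr₁²) − 1] = ½[√41.85 − 1] = 2.73.
y₂ = 2.73 × 0.372 = 1.02 m.
V₂ = q/y₂ = 1.61/1.02 = 1.58 m/s.

V₂ = 1.58 m/s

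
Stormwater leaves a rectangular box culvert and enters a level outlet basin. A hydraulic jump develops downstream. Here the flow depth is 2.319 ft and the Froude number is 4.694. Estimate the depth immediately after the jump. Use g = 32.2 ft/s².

y₂ = 14.28 ft

Fr₁ = 4.694 (given).
Sequent-depth ratio: y₂/y₁ = ½[√(1 + 8Fr₁²) − 1] = ½[√177.27 − 1] = 6.157.
y₂ = 6.157 × 2.319 = 14.28 ft.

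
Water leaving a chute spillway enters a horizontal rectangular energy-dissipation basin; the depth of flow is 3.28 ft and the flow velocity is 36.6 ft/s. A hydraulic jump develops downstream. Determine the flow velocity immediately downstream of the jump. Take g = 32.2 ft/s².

Fr₁ = V₁/√(g·y₁) = 36.6/√(32.2×3.28) = 3.56.
Conjugate-depth relation: y₂/y₁ = ½[√(1 + 8Fr₁²) − 1] = ½[√102.5 − 1] = 4.56.
y₂ = 4.56 × 3.28 = 15.0 ft.
q = V₁·y₁ = 36.6 × 3.28 = 120 ft²/s.
V₂ = q/y₂ = 120/15.0 = 8.02 ft/s.

V₂ = 8.02 ft/s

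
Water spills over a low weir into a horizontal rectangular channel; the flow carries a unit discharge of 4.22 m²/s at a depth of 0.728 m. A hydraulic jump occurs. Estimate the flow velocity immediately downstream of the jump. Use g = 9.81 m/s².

V₂ = 2.22 m/s

V₁ = q/y₁ = 4.22/0.728 = 5.80 m/s. Fr₁ = V₁/√(g·y₁) = 5.80/√(9.81×0.728) = 2.17.
By Bélanger, y₂/y₁ = ½[√(1 + 8Fr₁²) − 1] = ½[√38.64 − 1] = 2.61.
y₂ = 2.61 × 0.728 = 1.90 m.
V₂ = q/y₂ = 4.22/1.90 = 2.22 m/s.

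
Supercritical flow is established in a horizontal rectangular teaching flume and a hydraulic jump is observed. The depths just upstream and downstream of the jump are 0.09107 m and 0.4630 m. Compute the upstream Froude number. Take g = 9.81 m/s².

Fr₁ = 3.933

For a rectangular channel the momentum equation gives q² = ½·g·y₁·y₂·(y₁ + y₂) = ½×9.81×0.09107×0.4630×0.5541 = 0.1146.
q = √0.1146 = 0.3385 m²/s.
V₁ = q/y₁ = 3.717 m/s; Fr₁ = V₁/√(g·y₁) = 3.933.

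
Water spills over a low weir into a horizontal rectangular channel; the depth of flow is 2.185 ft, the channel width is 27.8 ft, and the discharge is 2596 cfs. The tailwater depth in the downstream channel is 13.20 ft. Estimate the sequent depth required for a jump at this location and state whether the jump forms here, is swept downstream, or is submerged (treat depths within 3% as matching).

y₂ = 14.69 ft; the jump is swept downstream

q = Q/b = 2596/27.8 = 93.38 ft²/s; V₁ = q/y₁ = 42.74 ft/s. Fr₁ = V₁/√(g·y₁) = 5.095.
From the momentum equation for a rectangular channel, y₂/y₁ = ½[√(1 + 8Fr₁²) − 1] = ½[√208.68 − 1] = 6.723.
y₂ = 6.723 × 2.185 = 14.69 ft.
Tailwater y_tw = 13.20 ft: y_tw < y₂, so the jump is swept downstream.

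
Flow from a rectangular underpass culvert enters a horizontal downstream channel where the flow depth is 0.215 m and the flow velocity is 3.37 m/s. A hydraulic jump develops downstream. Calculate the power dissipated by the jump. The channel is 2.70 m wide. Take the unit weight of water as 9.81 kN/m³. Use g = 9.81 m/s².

Fr₁ = V₁/√(g·y₁) = 3.37/√(9.81×0.215) = 2.32.
Bélanger equation: y₂/y₁ = ½[√(1 + 8Fr₁²) − 1] = ½[√44.08 − 1] = 2.82.
y₂ = 2.82 × 0.215 = 0.606 m.
Head loss: ΔE = (y₂ − y₁)³/(4y₁y₂) = (0.606 − 0.215)³/(4×0.215×0.606) = 0.0599/0.521 = 0.115 m.
q = V₁·y₁ = 3.37 × 0.215 = 0.725 m²/s. Q = q·b = 0.725 × 2.70 = 1.96 m³/s. P = γ·Q·ΔE = 9.81 × 1.96 × 0.115 = 2.20 kW.

P = 2.20 kW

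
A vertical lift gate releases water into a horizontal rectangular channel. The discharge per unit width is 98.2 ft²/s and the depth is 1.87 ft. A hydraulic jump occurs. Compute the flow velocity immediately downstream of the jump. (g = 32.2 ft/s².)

V₁ = q/y₁ = 98.2/1.87 = 52.5 ft/s. Fr₁ = V₁/√(g·y₁) = 52.5/√(32.2×1.87) = 6.77.
From the momentum equation for a rectangular channel, y₂/y₁ = ½[√(1 + 8Fr₁²) − 1] = ½[√367.4 − 1] = 9.08.
y₂ = 9.08 × 1.87 = 17.0 ft.
V₂ = q/y₂ = 98.2/17.0 = 5.78 ft/s.

V₂ = 5.78 ft/s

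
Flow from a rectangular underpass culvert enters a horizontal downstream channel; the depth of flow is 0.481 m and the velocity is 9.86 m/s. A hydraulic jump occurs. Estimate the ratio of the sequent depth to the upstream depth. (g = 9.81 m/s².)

Fr₁ = V₁/√(g·y₁) = 9.86/√(9.81×0.481) = 4.54.
From the momentum equation for a rectangular channel, y₂/y₁ = ½[√(1 + 8Fr₁²) − 1] = ½[√165.8 − 1] = 5.94.

y₂/y₁ = 5.94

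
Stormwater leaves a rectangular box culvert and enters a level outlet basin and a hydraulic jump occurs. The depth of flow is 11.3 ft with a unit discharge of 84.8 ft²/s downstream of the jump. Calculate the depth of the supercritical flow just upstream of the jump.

V₂ = q/y₂ = 84.8/11.3 = 7.50 ft/s; Fr₂ = V₂/√(g·y₂) = 0.393.
From the momentum equation (using Fr₂), y₁/y₂ = ½[√(1 + 8Fr₂²) − 1] = ½[√2.238 − 1] = 0.248.
y₁ = 0.248 × 11.3 = 2.80 ft.

y₁ = 2.80 ft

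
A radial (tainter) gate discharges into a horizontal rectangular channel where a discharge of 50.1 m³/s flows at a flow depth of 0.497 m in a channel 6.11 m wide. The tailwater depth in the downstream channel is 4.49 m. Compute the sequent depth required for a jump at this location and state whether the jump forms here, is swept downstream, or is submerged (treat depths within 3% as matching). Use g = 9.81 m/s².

y₂ = 5.01 m; the jump is swept downstream

q = Q/b = 50.1/6.11 = 8.20 m²/s; V₁ = q/y₁ = 16.5 m/s. Fr₁ = V₁/√(g·y₁) = 7.47.
From the momentum equation for a rectangular channel, y₂/y₁ = ½[√(1 + 8Fr₁²) − 1] = ½[√447.6 − 1] = 10.1.
y₂ = 10.1 × 0.497 = 5.01 m.
Tailwater y_tw = 4.49 m: y_tw < y₂, so the jump is swept downstream.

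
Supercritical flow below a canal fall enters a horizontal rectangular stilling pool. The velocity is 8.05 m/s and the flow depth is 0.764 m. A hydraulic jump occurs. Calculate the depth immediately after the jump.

Fr₁ = V₁/√(g·y₁) = 8.05/√(9.81×0.764) = 2.94.
Sequent-depth ratio: y₂/y₁ = ½[√(1 + 8Fr₁²) − 1] = ½[√70.17 − 1] = 3.69.
y₂ = 3.69 × 0.764 = 2.82 m.

y₂ = 2.82 m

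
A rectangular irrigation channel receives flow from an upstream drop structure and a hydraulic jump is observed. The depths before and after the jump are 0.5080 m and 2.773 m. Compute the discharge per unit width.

For a rectangular channel the momentum equation gives q² = ½·g·y₁·y₂·(y₁ + y₂) = ½×9.81×0.5080×2.773×3.281 = 22.67.
q = √22.67 = 4.761 m²/s.

q = 4.761 m²/s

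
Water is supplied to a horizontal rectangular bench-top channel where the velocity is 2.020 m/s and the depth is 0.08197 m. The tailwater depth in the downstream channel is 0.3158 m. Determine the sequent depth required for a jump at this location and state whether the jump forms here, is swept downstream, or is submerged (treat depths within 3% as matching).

y₂ = 0.2233 m; the jump is submerged

Fr₁ = V₁/√(g·y₁) = 2.020/√(9.81×0.08197) = 2.253.
By Bélanger, y₂/y₁ = ½[√(1 + 8Fr₁²) − 1] = ½[√41.595 − 1] = 2.725.
y₂ = 2.725 × 0.08197 = 0.2233 m.
Tailwater y_tw = 0.3158 m: y_tw > y₂, so the jump is submerged.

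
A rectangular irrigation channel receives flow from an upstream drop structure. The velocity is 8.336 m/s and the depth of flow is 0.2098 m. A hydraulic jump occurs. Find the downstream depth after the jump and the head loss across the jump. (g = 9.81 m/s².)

Fr₁ = V₁/√(g·y₁) = 8.336/√(9.81×0.2098) = 5.811.
From the momentum equation for a rectangular channel, y₂/y₁ = ½[√(1 + 8Fr₁²) − 1] = ½[√271.10 − 1] = 7.733.
y₂ = 7.733 × 0.2098 = 1.622 m.
Head loss: ΔE = (y₂ − y₁)³/(4y₁y₂) = (1.622 − 0.2098)³/(4×0.2098×1.622) = 2.818/1.361 = 2.070 m.

y₂ = 1.622 m; ΔE = 2.070 m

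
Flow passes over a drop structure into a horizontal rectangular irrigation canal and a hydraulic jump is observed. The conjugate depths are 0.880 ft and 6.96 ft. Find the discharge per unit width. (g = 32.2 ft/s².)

For a rectangular channel the momentum equation gives q² = ½·g·y₁·y₂·(y₁ + y₂) = ½×32.2×0.880×6.96×7.84 = 773.
q = √773 = 27.8 ft²/s.

q = 27.8 ft²/s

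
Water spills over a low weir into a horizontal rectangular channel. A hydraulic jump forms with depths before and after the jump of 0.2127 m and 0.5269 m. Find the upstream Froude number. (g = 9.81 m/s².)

For a rectangular channel the momentum equation gives q² = ½·g·y₁·y₂·(y₁ + y₂) = ½×9.81×0.2127×0.5269×0.7396 = 0.4066.
q = √0.4066 = 0.6376 m²/s.
V₁ = q/y₁ = 2.998 m/s; Fr₁ = V₁/√(g·y₁) = 2.075.

Fr₁ = 2.075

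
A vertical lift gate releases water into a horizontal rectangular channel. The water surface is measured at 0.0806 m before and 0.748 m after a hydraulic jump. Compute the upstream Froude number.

For a rectangular channel the momentum equation gives q² = ½·g·y₁·y₂·(y₁ + y₂) = ½×9.81×0.0806×0.748×0.829 = 0.245.
q = √0.245 = 0.495 m²/s.
V₁ = q/y₁ = 6.14 m/s; Fr₁ = V₁/√(g·y₁) = 6.91.

Fr₁ = 6.91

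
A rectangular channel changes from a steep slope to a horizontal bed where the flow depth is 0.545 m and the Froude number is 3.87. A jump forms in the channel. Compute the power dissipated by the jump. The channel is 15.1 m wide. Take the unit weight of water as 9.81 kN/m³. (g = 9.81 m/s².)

Fr₁ = 3.87 (given).
By Bélanger, y₂/y₁ = ½[√(1 + 8Fr₁²) − 1] = ½[√120.8 − 1] = 5.00.
y₂ = 5.00 × 0.545 = 2.72 m.
V₁ = Fr₁·√(g·y₁) = 3.87×√(9.81×0.545) = 8.95 m/s; q = V₁·y₁ = 4.88 m²/s. V₂ = q/y₂ = 4.88/2.72 = 1.79 m/s. E₁ = y₁ + V₁²/2g = 4.63 m; E₂ = y₂ + V₂²/2g = 2.89 m. ΔE = E₁ − E₂ = 1.74 m.
Q = q·b = 4.88 × 15.1 = 73.6 m³/s. P = γ·Q·ΔE = 9.81 × 73.6 × 1.74 = 1257 kW.

P = 1257 kW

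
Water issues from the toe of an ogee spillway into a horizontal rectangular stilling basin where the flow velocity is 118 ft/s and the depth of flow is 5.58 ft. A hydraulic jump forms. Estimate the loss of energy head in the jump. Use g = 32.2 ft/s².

ΔE = 154 ft

Fr₁ = V₁/√(g·y₁) = 118/√(32.2×5.58) = 8.80.
Sequent-depth ratio: y₂/y₁ = ½[√(1 + 8Fr₁²) − 1] = ½[√621.0 − 1] = 12.0.
y₂ = 12.0 × 5.58 = 66.7 ft.
q = V₁·y₁ = 118 × 5.58 = 658 ft²/s. V₂ = q/y₂ = 658/66.7 = 9.87 ft/s. E₁ = y₁ + V₁²/2g = 222 ft; E₂ = y₂ + V₂²/2g = 68.2 ft. ΔE = E₁ − E₂ = 154 ft.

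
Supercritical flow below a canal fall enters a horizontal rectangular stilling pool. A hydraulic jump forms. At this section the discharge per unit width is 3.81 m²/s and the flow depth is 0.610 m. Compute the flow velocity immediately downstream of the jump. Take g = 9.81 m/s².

V₁ = q/y₁ = 3.81/0.610 = 6.25 m/s. Fr₁ = V₁/√(g·y₁) = 6.25/√(9.81×0.610) = 2.55.
Bélanger equation: y₂/y₁ = ½[√(1 + 8Fr₁²) − 1] = ½[√53.15 − 1] = 3.15.
y₂ = 3.15 × 0.610 = 1.92 m.
V₂ = q/y₂ = 3.81/1.92 = 1.99 m/s.

V₂ = 1.99 m/s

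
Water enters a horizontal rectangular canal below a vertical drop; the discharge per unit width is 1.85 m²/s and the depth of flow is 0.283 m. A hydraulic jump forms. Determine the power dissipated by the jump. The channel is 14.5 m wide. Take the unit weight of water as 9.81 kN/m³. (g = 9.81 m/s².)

P = 248 kW

V₁ = q/y₁ = 1.85/0.283 = 6.54 m/s. Fr₁ = V₁/√(g·y₁) = 6.54/√(9.81×0.283) = 3.92.
Conjugate-depth relation: y₂/y₁ = ½[√(1 + 8Fr₁²) − 1] = ½[√124.1 − 1] = 5.07.
y₂ = 5.07 × 0.283 = 1.44 m.
V₂ = q/y₂ = 1.85/1.44 = 1.29 m/s. E₁ = y₁ + V₁²/2g = 2.46 m; E₂ = y₂ + V₂²/2g = 1.52 m. ΔE = E₁ − E₂ = 0.941 m.
Q = q·b = 1.85 × 14.5 = 26.8 m³/s. P = γ·Q·ΔE = 9.81 × 26.8 × 0.941 = 248 kW.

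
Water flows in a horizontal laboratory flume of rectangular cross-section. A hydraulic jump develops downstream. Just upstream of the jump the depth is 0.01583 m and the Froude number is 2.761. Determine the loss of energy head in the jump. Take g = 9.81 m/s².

ΔE = 0.01666 m

Fr₁ = 2.761 (given).
Bélanger equation: y₂/y₁ = ½[√(1 + 8Fr₁²) − 1] = ½[√61.985 − 1] = 3.437.
y₂ = 3.437 × 0.01583 = 0.05440 m.
Head loss: ΔE = (y₂ − y₁)³/(4y₁y₂) = (0.05440 − 0.01583)³/(4×0.01583×0.05440) = 0.00005738/0.003445 = 0.01666 m.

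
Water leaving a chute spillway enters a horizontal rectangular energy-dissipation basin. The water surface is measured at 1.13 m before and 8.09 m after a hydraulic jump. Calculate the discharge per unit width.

q = 20.3 m²/s

For a rectangular channel the momentum equation gives q² = ½·g·y₁·y₂·(y₁ + y₂) = ½×9.81×1.13×8.09×9.22 = 413.
q = √413 = 20.3 m²/s.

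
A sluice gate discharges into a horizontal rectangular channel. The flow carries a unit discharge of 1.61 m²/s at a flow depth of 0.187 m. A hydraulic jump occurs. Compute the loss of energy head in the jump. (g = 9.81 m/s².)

V₁ = q/y₁ = 1.61/0.187 = 8.61 m/s. Fr₁ = V₁/√(g·y₁) = 8.61/√(9.81×0.187) = 6.36.
Conjugate-depth relation: y₂/y₁ = ½[√(1 + 8Fr₁²) − 1] = ½[√324.3 − 1] = 8.50.
y₂ = 8.50 × 0.187 = 1.59 m.
V₂ = q/y₂ = 1.61/1.59 = 1.01 m/s. E₁ = y₁ + V₁²/2g = 3.97 m; E₂ = y₂ + V₂²/2g = 1.64 m. ΔE = E₁ − E₂ = 2.32 m.

ΔE = 2.32 m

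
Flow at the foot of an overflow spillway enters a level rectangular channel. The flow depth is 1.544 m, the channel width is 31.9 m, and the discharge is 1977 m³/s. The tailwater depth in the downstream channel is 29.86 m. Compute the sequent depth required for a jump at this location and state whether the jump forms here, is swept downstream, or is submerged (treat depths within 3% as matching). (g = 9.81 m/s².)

y₂ = 21.76 m; the jump is submerged

q = Q/b = 1977/31.9 = 61.97 m²/s; V₁ = q/y₁ = 40.14 m/s. Fr₁ = V₁/√(g·y₁) = 10.31.
Conjugate-depth relation: y₂/y₁ = ½[√(1 + 8Fr₁²) − 1] = ½[√851.96 − 1] = 14.09.
y₂ = 14.09 × 1.544 = 21.76 m.
Tailwater y_tw = 29.86 m: y_tw > y₂, so the jump is submerged.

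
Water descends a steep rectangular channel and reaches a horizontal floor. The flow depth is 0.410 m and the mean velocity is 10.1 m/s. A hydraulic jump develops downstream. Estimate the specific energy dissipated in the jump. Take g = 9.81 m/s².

Fr₁ = V₁/√(g·y₁) = 10.1/√(9.81×0.410) = 5.04.
Sequent-depth ratio: y₂/y₁ = ½[√(1 + 8Fr₁²) − 1] = ½[√203.9 − 1] = 6.64.
y₂ = 6.64 × 0.410 = 2.72 m.
q = V₁·y₁ = 10.1 × 0.410 = 4.14 m²/s. V₂ = q/y₂ = 4.14/2.72 = 1.52 m/s. E₁ = y₁ + V₁²/2g = 5.61 m; E₂ = y₂ + V₂²/2g = 2.84 m. ΔE = E₁ − E₂ = 2.77 m.

ΔE = 2.77 m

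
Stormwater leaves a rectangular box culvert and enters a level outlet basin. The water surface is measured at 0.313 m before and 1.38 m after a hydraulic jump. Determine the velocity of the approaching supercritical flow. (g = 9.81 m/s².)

For a rectangular channel the momentum equation gives q² = ½·g·y₁·y₂·(y₁ + y₂) = ½×9.81×0.313×1.38×1.69 = 3.59.
q = √3.59 = 1.89 m²/s.
V₁ = q/y₁ = 1.89/0.313 = 6.05 m/s.

V₁ = 6.05 m/s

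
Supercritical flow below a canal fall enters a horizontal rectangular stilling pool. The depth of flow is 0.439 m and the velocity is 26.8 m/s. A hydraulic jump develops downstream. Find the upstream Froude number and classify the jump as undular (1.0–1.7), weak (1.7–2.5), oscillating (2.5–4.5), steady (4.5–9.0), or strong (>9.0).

Fr₁ = 12.9; strong jump

Fr₁ = V₁/√(g·y₁) = 26.8/√(9.81×0.439) = 12.9.
Fr₁ = 12.9 lies in the strong range.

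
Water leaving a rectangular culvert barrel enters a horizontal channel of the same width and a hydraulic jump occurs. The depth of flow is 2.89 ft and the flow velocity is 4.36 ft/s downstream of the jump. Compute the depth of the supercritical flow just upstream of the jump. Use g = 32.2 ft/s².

Fr₂ = V₂/√(g·y₂) = 4.36/√(32.2×2.89) = 0.452.
Applying the sequent-depth relation in reverse, y₁/y₂ = ½[√(1 + 8Fr₂²) − 1] = ½[√2.634 − 1] = 0.312.
y₁ = 0.312 × 2.89 = 0.900 ft.

y₁ = 0.900 ft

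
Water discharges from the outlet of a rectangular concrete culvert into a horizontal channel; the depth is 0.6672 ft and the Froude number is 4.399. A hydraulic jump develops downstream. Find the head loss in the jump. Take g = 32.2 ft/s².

Fr₁ = 4.399 (given).
From the momentum equation for a rectangular channel, y₂/y₁ = ½[√(1 + 8Fr₁²) − 1] = ½[√155.81 − 1] = 5.741.
y₂ = 5.741 × 0.6672 = 3.831 ft.
Head loss: ΔE = (y₂ − y₁)³/(4y₁y₂) = (3.831 − 0.6672)³/(4×0.6672×3.831) = 31.65/10.22 = 3.096 ft.

ΔE = 3.096 ft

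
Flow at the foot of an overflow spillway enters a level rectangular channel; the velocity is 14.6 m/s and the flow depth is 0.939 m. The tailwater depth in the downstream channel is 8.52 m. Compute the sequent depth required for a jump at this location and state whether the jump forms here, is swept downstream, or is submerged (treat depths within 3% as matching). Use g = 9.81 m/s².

y₂ = 5.94 m; the jump is submerged

Fr₁ = V₁/√(g·y₁) = 14.6/√(9.81×0.939) = 4.81.
By Bélanger, y₂/y₁ = ½[√(1 + 8Fr₁²) − 1] = ½[√186.1 − 1] = 6.32.
y₂ = 6.32 × 0.939 = 5.94 m.
Tailwater y_tw = 8.52 m: y_tw > y₂, so the jump is submerged.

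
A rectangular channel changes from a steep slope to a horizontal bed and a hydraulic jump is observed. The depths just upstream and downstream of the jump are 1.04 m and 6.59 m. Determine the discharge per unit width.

For a rectangular channel the momentum equation gives q² = ½·g·y₁·y₂·(y₁ + y₂) = ½×9.81×1.04×6.59×7.63 = 256.
q = √256 = 16.0 m²/s.

q = 16.0 m²/s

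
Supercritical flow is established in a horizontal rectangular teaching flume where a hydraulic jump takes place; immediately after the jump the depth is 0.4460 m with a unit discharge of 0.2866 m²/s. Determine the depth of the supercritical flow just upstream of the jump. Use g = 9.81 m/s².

y₁ = 0.07243 m

V₂ = q/y₂ = 0.2866/0.4460 = 0.6426 m/s; Fr₂ = V₂/√(g·y₂) = 0.3072.
Applying the sequent-depth relation in reverse, y₁/y₂ = ½[√(1 + 8Fr₂²) − 1] = ½[√1.7550 − 1] = 0.1624.
y₁ = 0.1624 × 0.4460 = 0.07243 m.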